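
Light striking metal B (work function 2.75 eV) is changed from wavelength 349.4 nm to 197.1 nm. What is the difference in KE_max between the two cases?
2.7419 eV

Using Einstein's equation: KE_max = hc/λ - φ

For λ₁ = 349.4 nm:
KE₁ = hc/λ₁ - φ = 3.5485 - 2.75 = 0.7985 eV

For λ₂ = 197.1 nm:
KE₂ = hc/λ₂ - φ = 6.2904 - 2.75 = 3.5404 eV

Change in KE:
ΔKE = KE₂ - KE₁ = 3.5404 - 0.7985 = 2.7419 eV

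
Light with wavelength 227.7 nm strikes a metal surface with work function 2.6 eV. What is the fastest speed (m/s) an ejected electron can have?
1.0004e+06 m/s

First, find the maximum kinetic energy:
E_photon = hc/λ = 5.4451 eV
KE_max = E_photon - φ = 5.4451 - 2.6 = 2.8451 eV

Convert to Joules: KE_max = 2.8451 × 1.602×10⁻¹⁹ J = 4.5583e-19 J

Then use KE = ½mv² to find velocity:
v = √(2·KE/m) = √(2 × 4.5583e-19 J / 9.109e-31 kg)
v = 1.0004e+06 m/s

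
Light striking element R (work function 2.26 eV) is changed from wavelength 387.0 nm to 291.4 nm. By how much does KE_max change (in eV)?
1.0511 eV

Using Einstein's equation: KE_max = hc/λ - φ

For λ₁ = 387.0 nm:
KE₁ = hc/λ₁ - φ = 3.2037 - 2.26 = 0.9437 eV

For λ₂ = 291.4 nm:
KE₂ = hc/λ₂ - φ = 4.2548 - 2.26 = 1.9948 eV

Change in KE:
ΔKE = KE₂ - KE₁ = 1.9948 - 0.9437 = 1.0511 eV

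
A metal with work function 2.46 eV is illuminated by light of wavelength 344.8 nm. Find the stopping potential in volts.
1.1358 V

The stopping potential V_s satisfies: eV_s = KE_max

First, find KE_max using Einstein's equation:
E_photon = hc/λ = 3.5958 eV
KE_max = E_photon - φ = 3.5958 - 2.46 = 1.1358 eV

Since eV_s = KE_max:
V_s = KE_max/e = 1.1358 V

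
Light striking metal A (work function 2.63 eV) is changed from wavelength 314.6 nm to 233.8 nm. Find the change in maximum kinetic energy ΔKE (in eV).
1.3620 eV

Using Einstein's equation: KE_max = hc/λ - φ

For λ₁ = 314.6 nm:
KE₁ = hc/λ₁ - φ = 3.9410 - 2.63 = 1.3110 eV

For λ₂ = 233.8 nm:
KE₂ = hc/λ₂ - φ = 5.3030 - 2.63 = 2.6730 eV

Change in KE:
ΔKE = KE₂ - KE₁ = 2.6730 - 1.3110 = 1.3620 eV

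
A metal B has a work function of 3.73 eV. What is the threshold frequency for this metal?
9.0191e+14 Hz

The threshold frequency is when the photon energy equals the work function:
hf₀ = φ

Solving for f₀:
f₀ = φ/h = (3.73 eV × 1.602×10⁻¹⁹ J/eV) / (6.626×10⁻³⁴ J·s)
f₀ = 9.0191e+14 Hz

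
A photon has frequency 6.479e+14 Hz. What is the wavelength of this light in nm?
462.71 nm

Using the wave equation: c = fλ

Solving for wavelength:
λ = c/f = (3×10⁸ m/s) / (6.479e+14 Hz)
λ = 462.71 nm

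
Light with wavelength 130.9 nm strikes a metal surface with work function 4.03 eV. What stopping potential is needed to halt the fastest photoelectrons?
5.4417 V

The stopping potential V_s satisfies: eV_s = KE_max

First, find KE_max using Einstein's equation:
E_photon = hc/λ = 9.4717 eV
KE_max = E_photon - φ = 9.4717 - 4.03 = 5.4417 eV

Since eV_s = KE_max:
V_s = KE_max/e = 5.4417 V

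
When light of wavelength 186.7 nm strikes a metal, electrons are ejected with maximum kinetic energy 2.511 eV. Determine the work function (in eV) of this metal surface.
4.13 eV

From Einstein's photoelectric equation: KE_max = hf - φ = hc/λ - φ

Rearranging for φ:
φ = hc/λ - KE_max

Calculate photon energy:
E_photon = hc/λ = 6.6408 eV

Therefore:
φ = 6.6408 - 2.511 = 4.13 eV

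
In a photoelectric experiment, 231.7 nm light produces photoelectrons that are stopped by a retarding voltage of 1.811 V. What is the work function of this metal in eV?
3.54 eV

The stopping potential gives the maximum kinetic energy: KE_max = eV_s = 1.811 eV

From Einstein's photoelectric equation: KE_max = hc/λ - φ
Rearranging: φ = hc/λ - KE_max

Calculate photon energy:
E_photon = hc/λ = (6.626×10⁻³⁴ J·s)(3×10⁸ m/s) / (231.7×10⁻⁹ m) = 5.3511 eV

Therefore:
φ = 5.3511 - 1.811 = 3.54 eV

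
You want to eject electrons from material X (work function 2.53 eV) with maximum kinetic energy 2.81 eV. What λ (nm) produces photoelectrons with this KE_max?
232.18 nm

From Einstein's equation: KE_max = hc/λ - φ

Rearranging for λ:
hc/λ = KE_max + φ
λ = hc/(KE_max + φ)

Required photon energy:
E_photon = KE_max + φ = 2.81 + 2.53 = 5.34 eV

Required wavelength:
λ = hc/E_photon = (6.626×10⁻³⁴)(3×10⁸) / (5.34 × 1.602×10⁻¹⁹)
λ = 232.18 nm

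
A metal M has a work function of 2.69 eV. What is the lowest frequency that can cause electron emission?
6.5044e+14 Hz

The threshold frequency is when the photon energy equals the work function:
hf₀ = φ

Solving for f₀:
f₀ = φ/h = (2.69 eV × 1.602×10⁻¹⁹ J/eV) / (6.626×10⁻³⁴ J·s)
f₀ = 6.5044e+14 Hz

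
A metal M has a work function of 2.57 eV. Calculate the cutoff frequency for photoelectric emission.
6.2142e+14 Hz

The threshold frequency is when the photon energy equals the work function:
hf₀ = φ

Solving for f₀:
f₀ = φ/h = (2.57 eV × 1.602×10⁻¹⁹ J/eV) / (6.626×10⁻³⁴ J·s)
f₀ = 6.2142e+14 Hz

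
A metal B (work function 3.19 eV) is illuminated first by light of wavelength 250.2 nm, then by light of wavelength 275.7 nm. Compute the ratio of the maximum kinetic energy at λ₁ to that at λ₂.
1.3507

Using Einstein's equation: KE_max = hc/λ - φ

For λ₁ = 250.2 nm:
E₁ = hc/λ₁ = 4.9554 eV
KE₁ = E₁ - φ = 4.9554 - 3.19 = 1.7654 eV

For λ₂ = 275.7 nm:
E₂ = hc/λ₂ = 4.4971 eV
KE₂ = E₂ - φ = 4.4971 - 3.19 = 1.3071 eV

Ratio: KE₁/KE₂ = 1.7654/1.3071 = 1.3507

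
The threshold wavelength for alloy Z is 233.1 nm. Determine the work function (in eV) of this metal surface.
5.32 eV

At the threshold wavelength, photon energy equals work function:
φ = hc/λ₀

Calculating:
φ = (6.626×10⁻³⁴ J·s)(3×10⁸ m/s) / (233.1×10⁻⁹ m)
φ = 5.32 eV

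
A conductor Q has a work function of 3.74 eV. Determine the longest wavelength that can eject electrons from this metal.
331.51 nm

The threshold wavelength is when the photon energy equals the work function:
hc/λ₀ = φ

Solving for λ₀:
λ₀ = hc/φ = (6.626×10⁻³⁴ J·s)(3×10⁸ m/s) / (3.74 eV × 1.602×10⁻¹⁹ J/eV)
λ₀ = 331.51 nm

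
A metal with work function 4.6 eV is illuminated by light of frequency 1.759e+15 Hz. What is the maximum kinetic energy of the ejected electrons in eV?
2.6746 eV

Using Einstein's photoelectric equation: KE_max = hf - φ

First, calculate the photon energy:
E_photon = hf = (6.626×10⁻³⁴ J·s)(1.759e+15 Hz)
E_photon = 7.2746 eV

Then, the maximum kinetic energy:
KE_max = E_photon - φ = 7.2746 eV - 4.6 eV = 2.6746 eV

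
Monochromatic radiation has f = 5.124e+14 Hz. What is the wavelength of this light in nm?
585.08 nm

Using the wave equation: c = fλ

Solving for wavelength:
λ = c/f = (3×10⁸ m/s) / (5.124e+14 Hz)
λ = 585.08 nm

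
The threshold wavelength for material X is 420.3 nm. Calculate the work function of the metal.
2.95 eV

At the threshold wavelength, photon energy equals work function:
φ = hc/λ₀

Calculating:
φ = (6.626×10⁻³⁴ J·s)(3×10⁸ m/s) / (420.3×10⁻⁹ m)
φ = 2.95 eV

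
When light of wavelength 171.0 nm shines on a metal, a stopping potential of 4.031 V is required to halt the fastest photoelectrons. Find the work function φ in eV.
3.22 eV

The stopping potential gives the maximum kinetic energy: KE_max = eV_s = 4.031 eV

From Einstein's photoelectric equation: KE_max = hc/λ - φ
Rearranging: φ = hc/λ - KE_max

Calculate photon energy:
E_photon = hc/λ = (6.626×10⁻³⁴ J·s)(3×10⁸ m/s) / (171.0×10⁻⁹ m) = 7.2505 eV

Therefore:
φ = 7.2505 - 4.031 = 3.22 eV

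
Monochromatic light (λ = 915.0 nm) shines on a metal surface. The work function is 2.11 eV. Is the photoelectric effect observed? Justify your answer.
No

For photoemission, the photon energy must exceed the work function.

Photon energy: E = hc/λ = 1.3550 eV
Work function: φ = 2.11 eV

Since E_photon (1.3550 eV) < φ (2.11 eV), photoemission will NOT occur.
The threshold wavelength is λ₀ = hc/φ = 587.6 nm.
Since 915.0 nm > 587.6 nm, the photons lack sufficient energy.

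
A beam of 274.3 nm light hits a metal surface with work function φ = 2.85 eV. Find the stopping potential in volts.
1.6700 V

The stopping potential V_s satisfies: eV_s = KE_max

First, find KE_max using Einstein's equation:
E_photon = hc/λ = 4.5200 eV
KE_max = E_photon - φ = 4.5200 - 2.85 = 1.6700 eV

Since eV_s = KE_max:
V_s = KE_max/e = 1.6700 V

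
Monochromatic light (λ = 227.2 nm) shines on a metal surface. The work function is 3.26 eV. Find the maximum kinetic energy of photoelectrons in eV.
2.1971 eV

Using Einstein's photoelectric equation: KE_max = hf - φ = hc/λ - φ

First, calculate the photon energy:
E_photon = hc/λ = (6.626×10⁻³⁴ J·s)(3×10⁸ m/s) / (227.2×10⁻⁹ m)
E_photon = 5.4571 eV

Then, the maximum kinetic energy:
KE_max = E_photon - φ = 5.4571 eV - 3.26 eV = 2.1971 eV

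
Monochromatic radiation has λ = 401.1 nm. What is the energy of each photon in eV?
3.0911 eV

Using E = hf = hc/λ:

E = hc/λ = (6.626×10⁻³⁴ J·s)(3×10⁸ m/s) / (401.1×10⁻⁹ m)
E = 3.0911 eV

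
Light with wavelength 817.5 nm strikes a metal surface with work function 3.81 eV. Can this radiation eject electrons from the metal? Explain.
No

For photoemission, the photon energy must exceed the work function.

Photon energy: E = hc/λ = 1.5166 eV
Work function: φ = 3.81 eV

Since E_photon (1.5166 eV) < φ (3.81 eV), photoemission will NOT occur.
The threshold wavelength is λ₀ = hc/φ = 325.4 nm.
Since 817.5 nm > 325.4 nm, the photons lack sufficient energy.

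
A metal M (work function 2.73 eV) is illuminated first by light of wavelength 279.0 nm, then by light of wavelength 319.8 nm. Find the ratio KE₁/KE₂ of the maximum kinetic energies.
1.4943

Using Einstein's equation: KE_max = hc/λ - φ

For λ₁ = 279.0 nm:
E₁ = hc/λ₁ = 4.4439 eV
KE₁ = E₁ - φ = 4.4439 - 2.73 = 1.7139 eV

For λ₂ = 319.8 nm:
E₂ = hc/λ₂ = 3.8769 eV
KE₂ = E₂ - φ = 3.8769 - 2.73 = 1.1469 eV

Ratio: KE₁/KE₂ = 1.7139/1.1469 = 1.4943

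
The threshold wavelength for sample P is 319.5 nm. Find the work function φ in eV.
3.88 eV

At the threshold wavelength, photon energy equals work function:
φ = hc/λ₀

Calculating:
φ = (6.626×10⁻³⁴ J·s)(3×10⁸ m/s) / (319.5×10⁻⁹ m)
φ = 3.88 eV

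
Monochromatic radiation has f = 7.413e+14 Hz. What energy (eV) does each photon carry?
3.0658 eV

Using E = hf:

E = hf = (6.626×10⁻³⁴ J·s)(7.413e+14 Hz)
E = 3.0658 eV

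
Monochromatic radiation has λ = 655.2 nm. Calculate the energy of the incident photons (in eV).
1.8923 eV

Using E = hf = hc/λ:

E = hc/λ = (6.626×10⁻³⁴ J·s)(3×10⁸ m/s) / (655.2×10⁻⁹ m)
E = 1.8923 eV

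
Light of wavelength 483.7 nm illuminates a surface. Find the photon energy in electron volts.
2.5632 eV

Using E = hf = hc/λ:

E = hc/λ = (6.626×10⁻³⁴ J·s)(3×10⁸ m/s) / (483.7×10⁻⁹ m)
E = 2.5632 eV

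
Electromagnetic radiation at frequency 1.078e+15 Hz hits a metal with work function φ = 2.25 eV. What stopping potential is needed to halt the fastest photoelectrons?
2.2082 V

The stopping potential V_s satisfies: eV_s = KE_max

First, find KE_max using Einstein's equation:
E_photon = hf = (6.626×10⁻³⁴ J·s)(1.078e+15 Hz) = 4.4582 eV
KE_max = E_photon - φ = 4.4582 - 2.25 = 2.2082 eV

Since eV_s = KE_max:
V_s = KE_max/e = 2.2082 V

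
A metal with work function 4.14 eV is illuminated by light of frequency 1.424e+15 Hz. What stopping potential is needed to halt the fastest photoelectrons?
1.7492 V

The stopping potential V_s satisfies: eV_s = KE_max

First, find KE_max using Einstein's equation:
E_photon = hf = (6.626×10⁻³⁴ J·s)(1.424e+15 Hz) = 5.8892 eV
KE_max = E_photon - φ = 5.8892 - 4.14 = 1.7492 eV

Since eV_s = KE_max:
V_s = KE_max/e = 1.7492 V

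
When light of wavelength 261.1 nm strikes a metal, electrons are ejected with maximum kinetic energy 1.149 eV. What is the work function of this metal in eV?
3.60 eV

From Einstein's photoelectric equation: KE_max = hf - φ = hc/λ - φ

Rearranging for φ:
φ = hc/λ - KE_max

Calculate photon energy:
E_photon = hc/λ = 4.7485 eV

Therefore:
φ = 4.7485 - 1.149 = 3.60 eV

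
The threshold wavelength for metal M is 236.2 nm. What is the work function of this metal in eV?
5.25 eV

At the threshold wavelength, photon energy equals work function:
φ = hc/λ₀

Calculating:
φ = (6.626×10⁻³⁴ J·s)(3×10⁸ m/s) / (236.2×10⁻⁹ m)
φ = 5.25 eV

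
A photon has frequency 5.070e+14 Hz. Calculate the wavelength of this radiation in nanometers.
591.31 nm

Using the wave equation: c = fλ

Solving for wavelength:
λ = c/f = (3×10⁸ m/s) / (5.070e+14 Hz)
λ = 591.31 nm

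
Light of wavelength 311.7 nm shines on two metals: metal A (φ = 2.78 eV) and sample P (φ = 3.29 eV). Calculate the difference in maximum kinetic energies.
0.5100 eV

Using KE_max = hc/λ - φ for each metal:

Photon energy: E = hc/λ = 3.9777 eV

For metal A (φ₁ = 2.78 eV):
KE₁ = E - φ₁ = 3.9777 - 2.78 = 1.1977 eV

For sample P (φ₂ = 3.29 eV):
KE₂ = E - φ₂ = 3.9777 - 3.29 = 0.6877 eV

Difference:
ΔKE = KE₁ - KE₂ = 1.1977 - 0.6877 = 0.5100 eV

Note: The difference equals the difference in work functions: 3.29 - 2.78 = 0.51 eV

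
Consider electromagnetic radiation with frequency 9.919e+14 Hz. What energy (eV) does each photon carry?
4.1022 eV

Using E = hf:

E = hf = (6.626×10⁻³⁴ J·s)(9.919e+14 Hz)
E = 4.1022 eV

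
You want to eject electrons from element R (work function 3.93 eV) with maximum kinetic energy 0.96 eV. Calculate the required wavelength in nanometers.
253.55 nm

From Einstein's equation: KE_max = hc/λ - φ

Rearranging for λ:
hc/λ = KE_max + φ
λ = hc/(KE_max + φ)

Required photon energy:
E_photon = KE_max + φ = 0.96 + 3.93 = 4.89 eV

Required wavelength:
λ = hc/E_photon = (6.626×10⁻³⁴)(3×10⁸) / (4.89 × 1.602×10⁻¹⁹)
λ = 253.55 nm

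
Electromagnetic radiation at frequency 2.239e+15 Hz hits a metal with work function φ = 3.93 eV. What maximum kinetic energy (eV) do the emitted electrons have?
5.3298 eV

Using Einstein's photoelectric equation: KE_max = hf - φ

First, calculate the photon energy:
E_photon = hf = (6.626×10⁻³⁴ J·s)(2.239e+15 Hz)
E_photon = 9.2598 eV

Then, the maximum kinetic energy:
KE_max = E_photon - φ = 9.2598 eV - 3.93 eV = 5.3298 eV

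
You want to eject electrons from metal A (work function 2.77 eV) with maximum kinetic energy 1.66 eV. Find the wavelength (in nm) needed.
279.87 nm

From Einstein's equation: KE_max = hc/λ - φ

Rearranging for λ:
hc/λ = KE_max + φ
λ = hc/(KE_max + φ)

Required photon energy:
E_photon = KE_max + φ = 1.66 + 2.77 = 4.43 eV

Required wavelength:
λ = hc/E_photon = (6.626×10⁻³⁴)(3×10⁸) / (4.43 × 1.602×10⁻¹⁹)
λ = 279.87 nm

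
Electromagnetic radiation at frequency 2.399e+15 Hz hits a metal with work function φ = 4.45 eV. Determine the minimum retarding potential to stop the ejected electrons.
5.4715 V

The stopping potential V_s satisfies: eV_s = KE_max

First, find KE_max using Einstein's equation:
E_photon = hf = (6.626×10⁻³⁴ J·s)(2.399e+15 Hz) = 9.9215 eV
KE_max = E_photon - φ = 9.9215 - 4.45 = 5.4715 eV

Since eV_s = KE_max:
V_s = KE_max/e = 5.4715 V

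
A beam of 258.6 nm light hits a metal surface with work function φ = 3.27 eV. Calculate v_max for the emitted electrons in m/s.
7.3229e+05 m/s

First, find the maximum kinetic energy:
E_photon = hc/λ = 4.7944 eV
KE_max = E_photon - φ = 4.7944 - 3.27 = 1.5244 eV

Convert to Joules: KE_max = 1.5244 × 1.602×10⁻¹⁹ J = 2.4424e-19 J

Then use KE = ½mv² to find velocity:
v = √(2·KE/m) = √(2 × 2.4424e-19 J / 9.109e-31 kg)
v = 7.3229e+05 m/s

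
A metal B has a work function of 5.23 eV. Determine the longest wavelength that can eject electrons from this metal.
237.06 nm

The threshold wavelength is when the photon energy equals the work function:
hc/λ₀ = φ

Solving for λ₀:
λ₀ = hc/φ = (6.626×10⁻³⁴ J·s)(3×10⁸ m/s) / (5.23 eV × 1.602×10⁻¹⁹ J/eV)
λ₀ = 237.06 nm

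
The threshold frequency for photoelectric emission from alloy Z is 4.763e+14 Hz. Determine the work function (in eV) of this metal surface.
1.97 eV

At the threshold frequency, photon energy equals work function:
φ = hf₀

Calculating:
φ = (6.626×10⁻³⁴ J·s)(4.763e+14 Hz)
φ = 1.97 eV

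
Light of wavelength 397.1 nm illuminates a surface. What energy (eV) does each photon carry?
3.1222 eV

Using E = hf = hc/λ:

E = hc/λ = (6.626×10⁻³⁴ J·s)(3×10⁸ m/s) / (397.1×10⁻⁹ m)
E = 3.1222 eV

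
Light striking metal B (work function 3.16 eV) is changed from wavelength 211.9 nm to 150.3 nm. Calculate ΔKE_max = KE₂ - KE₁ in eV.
2.3980 eV

Using Einstein's equation: KE_max = hc/λ - φ

For λ₁ = 211.9 nm:
KE₁ = hc/λ₁ - φ = 5.8511 - 3.16 = 2.6911 eV

For λ₂ = 150.3 nm:
KE₂ = hc/λ₂ - φ = 8.2491 - 3.16 = 5.0891 eV

Change in KE:
ΔKE = KE₂ - KE₁ = 5.0891 - 2.6911 = 2.3980 eV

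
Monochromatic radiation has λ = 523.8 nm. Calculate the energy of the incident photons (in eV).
2.3670 eV

Using E = hf = hc/λ:

E = hc/λ = (6.626×10⁻³⁴ J·s)(3×10⁸ m/s) / (523.8×10⁻⁹ m)
E = 2.3670 eV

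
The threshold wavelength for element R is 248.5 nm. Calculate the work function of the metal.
4.99 eV

At the threshold wavelength, photon energy equals work function:
φ = hc/λ₀

Calculating:
φ = (6.626×10⁻³⁴ J·s)(3×10⁸ m/s) / (248.5×10⁻⁹ m)
φ = 4.99 eV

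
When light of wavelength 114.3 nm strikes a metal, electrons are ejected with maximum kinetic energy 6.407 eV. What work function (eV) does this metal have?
4.44 eV

From Einstein's photoelectric equation: KE_max = hf - φ = hc/λ - φ

Rearranging for φ:
φ = hc/λ - KE_max

Calculate photon energy:
E_photon = hc/λ = 10.8473 eV

Therefore:
φ = 10.8473 - 6.407 = 4.44 eV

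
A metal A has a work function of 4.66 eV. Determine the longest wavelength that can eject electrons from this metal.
266.06 nm

The threshold wavelength is when the photon energy equals the work function:
hc/λ₀ = φ

Solving for λ₀:
λ₀ = hc/φ = (6.626×10⁻³⁴ J·s)(3×10⁸ m/s) / (4.66 eV × 1.602×10⁻¹⁹ J/eV)
λ₀ = 266.06 nm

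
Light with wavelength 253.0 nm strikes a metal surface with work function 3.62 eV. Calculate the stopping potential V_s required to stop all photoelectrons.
1.2806 V

The stopping potential V_s satisfies: eV_s = KE_max

First, find KE_max using Einstein's equation:
E_photon = hc/λ = 4.9006 eV
KE_max = E_photon - φ = 4.9006 - 3.62 = 1.2806 eV

Since eV_s = KE_max:
V_s = KE_max/e = 1.2806 V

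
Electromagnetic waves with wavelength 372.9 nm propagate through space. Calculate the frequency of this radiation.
8.0395e+14 Hz

Using the wave equation: c = fλ

Solving for frequency:
f = c/λ = (3×10⁸ m/s) / (372.9×10⁻⁹ m)
f = 8.0395e+14 Hz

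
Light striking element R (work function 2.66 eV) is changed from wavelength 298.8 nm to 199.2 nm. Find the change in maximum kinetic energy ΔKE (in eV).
2.0747 eV

Using Einstein's equation: KE_max = hc/λ - φ

For λ₁ = 298.8 nm:
KE₁ = hc/λ₁ - φ = 4.1494 - 2.66 = 1.4894 eV

For λ₂ = 199.2 nm:
KE₂ = hc/λ₂ - φ = 6.2241 - 2.66 = 3.5641 eV

Change in KE:
ΔKE = KE₂ - KE₁ = 3.5641 - 1.4894 = 2.0747 eV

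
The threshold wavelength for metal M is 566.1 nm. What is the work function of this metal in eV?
2.19 eV

At the threshold wavelength, photon energy equals work function:
φ = hc/λ₀

Calculating:
φ = (6.626×10⁻³⁴ J·s)(3×10⁸ m/s) / (566.1×10⁻⁹ m)
φ = 2.19 eV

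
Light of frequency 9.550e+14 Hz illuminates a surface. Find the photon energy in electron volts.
3.9496 eV

Using E = hf:

E = hf = (6.626×10⁻³⁴ J·s)(9.550e+14 Hz)
E = 3.9496 eV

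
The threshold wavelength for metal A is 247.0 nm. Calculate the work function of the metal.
5.02 eV

At the threshold wavelength, photon energy equals work function:
φ = hc/λ₀

Calculating:
φ = (6.626×10⁻³⁴ J·s)(3×10⁸ m/s) / (247.0×10⁻⁹ m)
φ = 5.02 eV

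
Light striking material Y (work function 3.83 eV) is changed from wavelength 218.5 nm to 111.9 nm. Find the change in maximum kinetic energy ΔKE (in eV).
5.4056 eV

Using Einstein's equation: KE_max = hc/λ - φ

For λ₁ = 218.5 nm:
KE₁ = hc/λ₁ - φ = 5.6743 - 3.83 = 1.8443 eV

For λ₂ = 111.9 nm:
KE₂ = hc/λ₂ - φ = 11.0799 - 3.83 = 7.2499 eV

Change in KE:
ΔKE = KE₂ - KE₁ = 7.2499 - 1.8443 = 5.4056 eV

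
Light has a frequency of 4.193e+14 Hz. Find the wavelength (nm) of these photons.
714.98 nm

Using the wave equation: c = fλ

Solving for wavelength:
λ = c/f = (3×10⁸ m/s) / (4.193e+14 Hz)
λ = 714.98 nm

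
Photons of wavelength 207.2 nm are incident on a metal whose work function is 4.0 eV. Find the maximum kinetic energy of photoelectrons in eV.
1.9838 eV

Using Einstein's photoelectric equation: KE_max = hf - φ = hc/λ - φ

First, calculate the photon energy:
E_photon = hc/λ = (6.626×10⁻³⁴ J·s)(3×10⁸ m/s) / (207.2×10⁻⁹ m)
E_photon = 5.9838 eV

Then, the maximum kinetic energy:
KE_max = E_photon - φ = 5.9838 eV - 4.0 eV = 1.9838 eV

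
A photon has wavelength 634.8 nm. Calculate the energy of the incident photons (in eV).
1.9531 eV

Using E = hf = hc/λ:

E = hc/λ = (6.626×10⁻³⁴ J·s)(3×10⁸ m/s) / (634.8×10⁻⁹ m)
E = 1.9531 eV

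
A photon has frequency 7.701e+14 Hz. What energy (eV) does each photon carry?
3.1849 eV

Using E = hf:

E = hf = (6.626×10⁻³⁴ J·s)(7.701e+14 Hz)
E = 3.1849 eV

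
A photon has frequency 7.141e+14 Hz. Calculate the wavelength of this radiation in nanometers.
419.82 nm

Using the wave equation: c = fλ

Solving for wavelength:
λ = c/f = (3×10⁸ m/s) / (7.141e+14 Hz)
λ = 419.82 nm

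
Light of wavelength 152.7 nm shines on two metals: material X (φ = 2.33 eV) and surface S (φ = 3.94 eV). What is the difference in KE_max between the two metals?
1.6100 eV

Using KE_max = hc/λ - φ for each metal:

Photon energy: E = hc/λ = 8.1195 eV

For material X (φ₁ = 2.33 eV):
KE₁ = E - φ₁ = 8.1195 - 2.33 = 5.7895 eV

For surface S (φ₂ = 3.94 eV):
KE₂ = E - φ₂ = 8.1195 - 3.94 = 4.1795 eV

Difference:
ΔKE = KE₁ - KE₂ = 5.7895 - 4.1795 = 1.6100 eV

Note: The difference equals the difference in work functions: 3.94 - 2.33 = 1.61 eV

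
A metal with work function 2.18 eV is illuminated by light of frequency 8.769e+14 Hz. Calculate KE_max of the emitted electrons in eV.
1.4466 eV

Using Einstein's photoelectric equation: KE_max = hf - φ

First, calculate the photon energy:
E_photon = hf = (6.626×10⁻³⁴ J·s)(8.769e+14 Hz)
E_photon = 3.6266 eV

Then, the maximum kinetic energy:
KE_max = E_photon - φ = 3.6266 eV - 2.18 eV = 1.4466 eV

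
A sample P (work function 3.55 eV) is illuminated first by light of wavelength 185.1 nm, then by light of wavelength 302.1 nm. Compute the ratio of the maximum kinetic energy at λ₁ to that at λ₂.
5.6819

Using Einstein's equation: KE_max = hc/λ - φ

For λ₁ = 185.1 nm:
E₁ = hc/λ₁ = 6.6982 eV
KE₁ = E₁ - φ = 6.6982 - 3.55 = 3.1482 eV

For λ₂ = 302.1 nm:
E₂ = hc/λ₂ = 4.1041 eV
KE₂ = E₂ - φ = 4.1041 - 3.55 = 0.5541 eV

Ratio: KE₁/KE₂ = 3.1482/0.5541 = 5.6819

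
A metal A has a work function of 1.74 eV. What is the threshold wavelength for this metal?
712.55 nm

The threshold wavelength is when the photon energy equals the work function:
hc/λ₀ = φ

Solving for λ₀:
λ₀ = hc/φ = (6.626×10⁻³⁴ J·s)(3×10⁸ m/s) / (1.74 eV × 1.602×10⁻¹⁹ J/eV)
λ₀ = 712.55 nm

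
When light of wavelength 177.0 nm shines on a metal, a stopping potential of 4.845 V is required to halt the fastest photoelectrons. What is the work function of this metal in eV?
2.16 eV

The stopping potential gives the maximum kinetic energy: KE_max = eV_s = 4.845 eV

From Einstein's photoelectric equation: KE_max = hc/λ - φ
Rearranging: φ = hc/λ - KE_max

Calculate photon energy:
E_photon = hc/λ = (6.626×10⁻³⁴ J·s)(3×10⁸ m/s) / (177.0×10⁻⁹ m) = 7.0048 eV

Therefore:
φ = 7.0048 - 4.845 = 2.16 eV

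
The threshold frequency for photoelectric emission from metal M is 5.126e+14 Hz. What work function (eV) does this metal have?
2.12 eV

At the threshold frequency, photon energy equals work function:
φ = hf₀

Calculating:
φ = (6.626×10⁻³⁴ J·s)(5.126e+14 Hz)
φ = 2.12 eV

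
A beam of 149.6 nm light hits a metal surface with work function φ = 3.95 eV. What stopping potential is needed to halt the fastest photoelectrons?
4.3377 V

The stopping potential V_s satisfies: eV_s = KE_max

First, find KE_max using Einstein's equation:
E_photon = hc/λ = 8.2877 eV
KE_max = E_photon - φ = 8.2877 - 3.95 = 4.3377 eV

Since eV_s = KE_max:
V_s = KE_max/e = 4.3377 V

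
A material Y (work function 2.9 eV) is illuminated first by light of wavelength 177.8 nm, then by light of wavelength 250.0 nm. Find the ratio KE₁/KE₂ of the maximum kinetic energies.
1.9779

Using Einstein's equation: KE_max = hc/λ - φ

For λ₁ = 177.8 nm:
E₁ = hc/λ₁ = 6.9732 eV
KE₁ = E₁ - φ = 6.9732 - 2.9 = 4.0732 eV

For λ₂ = 250.0 nm:
E₂ = hc/λ₂ = 4.9594 eV
KE₂ = E₂ - φ = 4.9594 - 2.9 = 2.0594 eV

Ratio: KE₁/KE₂ = 4.0732/2.0594 = 1.9779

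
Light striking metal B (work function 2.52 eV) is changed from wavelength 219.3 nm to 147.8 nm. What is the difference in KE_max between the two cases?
2.7350 eV

Using Einstein's equation: KE_max = hc/λ - φ

For λ₁ = 219.3 nm:
KE₁ = hc/λ₁ - φ = 5.6536 - 2.52 = 3.1336 eV

For λ₂ = 147.8 nm:
KE₂ = hc/λ₂ - φ = 8.3886 - 2.52 = 5.8686 eV

Change in KE:
ΔKE = KE₂ - KE₁ = 5.8686 - 3.1336 = 2.7350 eV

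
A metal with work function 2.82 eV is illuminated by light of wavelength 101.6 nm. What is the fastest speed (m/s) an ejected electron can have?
1.8168e+06 m/s

First, find the maximum kinetic energy:
E_photon = hc/λ = 12.2032 eV
KE_max = E_photon - φ = 12.2032 - 2.82 = 9.3832 eV

Convert to Joules: KE_max = 9.3832 × 1.602×10⁻¹⁹ J = 1.5033e-18 J

Then use KE = ½mv² to find velocity:
v = √(2·KE/m) = √(2 × 1.5033e-18 J / 9.109e-31 kg)
v = 1.8168e+06 m/s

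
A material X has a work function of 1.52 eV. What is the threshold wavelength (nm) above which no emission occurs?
815.69 nm

The threshold wavelength is when the photon energy equals the work function:
hc/λ₀ = φ

Solving for λ₀:
λ₀ = hc/φ = (6.626×10⁻³⁴ J·s)(3×10⁸ m/s) / (1.52 eV × 1.602×10⁻¹⁹ J/eV)
λ₀ = 815.69 nm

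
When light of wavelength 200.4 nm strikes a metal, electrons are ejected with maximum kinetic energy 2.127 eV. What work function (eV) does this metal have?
4.06 eV

From Einstein's photoelectric equation: KE_max = hf - φ = hc/λ - φ

Rearranging for φ:
φ = hc/λ - KE_max

Calculate photon energy:
E_photon = hc/λ = 6.1868 eV

Therefore:
φ = 6.1868 - 2.127 = 4.06 eV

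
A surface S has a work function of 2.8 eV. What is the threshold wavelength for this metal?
442.80 nm

The threshold wavelength is when the photon energy equals the work function:
hc/λ₀ = φ

Solving for λ₀:
λ₀ = hc/φ = (6.626×10⁻³⁴ J·s)(3×10⁸ m/s) / (2.8 eV × 1.602×10⁻¹⁹ J/eV)
λ₀ = 442.80 nm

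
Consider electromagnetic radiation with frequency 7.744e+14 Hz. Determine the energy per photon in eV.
3.2027 eV

Using E = hf:

E = hf = (6.626×10⁻³⁴ J·s)(7.744e+14 Hz)
E = 3.2027 eV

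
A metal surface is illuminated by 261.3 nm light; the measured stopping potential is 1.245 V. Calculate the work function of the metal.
3.50 eV

The stopping potential gives the maximum kinetic energy: KE_max = eV_s = 1.245 eV

From Einstein's photoelectric equation: KE_max = hc/λ - φ
Rearranging: φ = hc/λ - KE_max

Calculate photon energy:
E_photon = hc/λ = (6.626×10⁻³⁴ J·s)(3×10⁸ m/s) / (261.3×10⁻⁹ m) = 4.7449 eV

Therefore:
φ = 4.7449 - 1.245 = 3.50 eV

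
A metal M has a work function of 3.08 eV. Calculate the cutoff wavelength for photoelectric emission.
402.55 nm

The threshold wavelength is when the photon energy equals the work function:
hc/λ₀ = φ

Solving for λ₀:
λ₀ = hc/φ = (6.626×10⁻³⁴ J·s)(3×10⁸ m/s) / (3.08 eV × 1.602×10⁻¹⁹ J/eV)
λ₀ = 402.55 nm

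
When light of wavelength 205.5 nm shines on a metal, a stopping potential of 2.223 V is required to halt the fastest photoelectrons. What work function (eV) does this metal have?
3.81 eV

The stopping potential gives the maximum kinetic energy: KE_max = eV_s = 2.223 eV

From Einstein's photoelectric equation: KE_max = hc/λ - φ
Rearranging: φ = hc/λ - KE_max

Calculate photon energy:
E_photon = hc/λ = (6.626×10⁻³⁴ J·s)(3×10⁸ m/s) / (205.5×10⁻⁹ m) = 6.0333 eV

Therefore:
φ = 6.0333 - 2.223 = 3.81 eV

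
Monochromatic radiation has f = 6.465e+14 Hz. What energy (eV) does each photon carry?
2.6737 eV

Using E = hf:

E = hf = (6.626×10⁻³⁴ J·s)(6.465e+14 Hz)
E = 2.6737 eV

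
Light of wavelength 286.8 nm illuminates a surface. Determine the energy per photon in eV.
4.3230 eV

Using E = hf = hc/λ:

E = hc/λ = (6.626×10⁻³⁴ J·s)(3×10⁸ m/s) / (286.8×10⁻⁹ m)
E = 4.3230 eV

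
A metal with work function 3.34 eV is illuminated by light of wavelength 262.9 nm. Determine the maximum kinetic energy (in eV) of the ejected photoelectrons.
1.3760 eV

Using Einstein's photoelectric equation: KE_max = hf - φ = hc/λ - φ

First, calculate the photon energy:
E_photon = hc/λ = (6.626×10⁻³⁴ J·s)(3×10⁸ m/s) / (262.9×10⁻⁹ m)
E_photon = 4.7160 eV

Then, the maximum kinetic energy:
KE_max = E_photon - φ = 4.7160 eV - 3.34 eV = 1.3760 eV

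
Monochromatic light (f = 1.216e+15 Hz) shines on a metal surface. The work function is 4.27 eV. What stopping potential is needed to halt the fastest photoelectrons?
0.7590 V

The stopping potential V_s satisfies: eV_s = KE_max

First, find KE_max using Einstein's equation:
E_photon = hf = (6.626×10⁻³⁴ J·s)(1.216e+15 Hz) = 5.0290 eV
KE_max = E_photon - φ = 5.0290 - 4.27 = 0.7590 eV

Since eV_s = KE_max:
V_s = KE_max/e = 0.7590 V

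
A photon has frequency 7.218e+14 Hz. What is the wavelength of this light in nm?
415.34 nm

Using the wave equation: c = fλ

Solving for wavelength:
λ = c/f = (3×10⁸ m/s) / (7.218e+14 Hz)
λ = 415.34 nm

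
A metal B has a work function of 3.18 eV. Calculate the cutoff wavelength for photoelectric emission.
389.89 nm

The threshold wavelength is when the photon energy equals the work function:
hc/λ₀ = φ

Solving for λ₀:
λ₀ = hc/φ = (6.626×10⁻³⁴ J·s)(3×10⁸ m/s) / (3.18 eV × 1.602×10⁻¹⁹ J/eV)
λ₀ = 389.89 nm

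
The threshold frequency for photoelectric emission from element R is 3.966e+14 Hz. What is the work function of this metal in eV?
1.64 eV

At the threshold frequency, photon energy equals work function:
φ = hf₀

Calculating:
φ = (6.626×10⁻³⁴ J·s)(3.966e+14 Hz)
φ = 1.64 eV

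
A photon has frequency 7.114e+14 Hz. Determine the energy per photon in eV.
2.9421 eV

Using E = hf:

E = hf = (6.626×10⁻³⁴ J·s)(7.114e+14 Hz)
E = 2.9421 eV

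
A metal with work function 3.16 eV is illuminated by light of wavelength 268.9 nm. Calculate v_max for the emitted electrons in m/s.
7.1438e+05 m/s

First, find the maximum kinetic energy:
E_photon = hc/λ = 4.6108 eV
KE_max = E_photon - φ = 4.6108 - 3.16 = 1.4508 eV

Convert to Joules: KE_max = 1.4508 × 1.602×10⁻¹⁹ J = 2.3244e-19 J

Then use KE = ½mv² to find velocity:
v = √(2·KE/m) = √(2 × 2.3244e-19 J / 9.109e-31 kg)
v = 7.1438e+05 m/s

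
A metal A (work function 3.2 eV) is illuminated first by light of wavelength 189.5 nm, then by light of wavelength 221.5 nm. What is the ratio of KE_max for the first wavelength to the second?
1.3943

Using Einstein's equation: KE_max = hc/λ - φ

For λ₁ = 189.5 nm:
E₁ = hc/λ₁ = 6.5427 eV
KE₁ = E₁ - φ = 6.5427 - 3.2 = 3.3427 eV

For λ₂ = 221.5 nm:
E₂ = hc/λ₂ = 5.5975 eV
KE₂ = E₂ - φ = 5.5975 - 3.2 = 2.3975 eV

Ratio: KE₁/KE₂ = 3.3427/2.3975 = 1.3943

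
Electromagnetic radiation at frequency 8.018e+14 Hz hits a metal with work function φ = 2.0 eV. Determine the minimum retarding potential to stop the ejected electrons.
1.3160 V

The stopping potential V_s satisfies: eV_s = KE_max

First, find KE_max using Einstein's equation:
E_photon = hf = (6.626×10⁻³⁴ J·s)(8.018e+14 Hz) = 3.3160 eV
KE_max = E_photon - φ = 3.3160 - 2.0 = 1.3160 eV

Since eV_s = KE_max:
V_s = KE_max/e = 1.3160 V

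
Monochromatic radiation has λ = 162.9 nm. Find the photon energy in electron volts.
7.6111 eV

Using E = hf = hc/λ:

E = hc/λ = (6.626×10⁻³⁴ J·s)(3×10⁸ m/s) / (162.9×10⁻⁹ m)
E = 7.6111 eV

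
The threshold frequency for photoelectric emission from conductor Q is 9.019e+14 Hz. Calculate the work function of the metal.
3.73 eV

At the threshold frequency, photon energy equals work function:
φ = hf₀

Calculating:
φ = (6.626×10⁻³⁴ J·s)(9.019e+14 Hz)
φ = 3.73 eV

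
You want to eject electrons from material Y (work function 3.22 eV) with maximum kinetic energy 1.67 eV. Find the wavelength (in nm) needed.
253.55 nm

From Einstein's equation: KE_max = hc/λ - φ

Rearranging for λ:
hc/λ = KE_max + φ
λ = hc/(KE_max + φ)

Required photon energy:
E_photon = KE_max + φ = 1.67 + 3.22 = 4.89 eV

Required wavelength:
λ = hc/E_photon = (6.626×10⁻³⁴)(3×10⁸) / (4.89 × 1.602×10⁻¹⁹)
λ = 253.55 nm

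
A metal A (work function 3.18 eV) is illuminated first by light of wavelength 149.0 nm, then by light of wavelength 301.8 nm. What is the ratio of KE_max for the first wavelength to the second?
5.5390

Using Einstein's equation: KE_max = hc/λ - φ

For λ₁ = 149.0 nm:
E₁ = hc/λ₁ = 8.3211 eV
KE₁ = E₁ - φ = 8.3211 - 3.18 = 5.1411 eV

For λ₂ = 301.8 nm:
E₂ = hc/λ₂ = 4.1082 eV
KE₂ = E₂ - φ = 4.1082 - 3.18 = 0.9282 eV

Ratio: KE₁/KE₂ = 5.1411/0.9282 = 5.5390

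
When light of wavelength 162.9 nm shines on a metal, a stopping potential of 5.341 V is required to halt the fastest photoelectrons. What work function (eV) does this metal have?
2.27 eV

The stopping potential gives the maximum kinetic energy: KE_max = eV_s = 5.341 eV

From Einstein's photoelectric equation: KE_max = hc/λ - φ
Rearranging: φ = hc/λ - KE_max

Calculate photon energy:
E_photon = hc/λ = (6.626×10⁻³⁴ J·s)(3×10⁸ m/s) / (162.9×10⁻⁹ m) = 7.6111 eV

Therefore:
φ = 7.6111 - 5.341 = 2.27 eV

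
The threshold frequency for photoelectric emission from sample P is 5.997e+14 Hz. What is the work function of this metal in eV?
2.48 eV

At the threshold frequency, photon energy equals work function:
φ = hf₀

Calculating:
φ = (6.626×10⁻³⁴ J·s)(5.997e+14 Hz)
φ = 2.48 eV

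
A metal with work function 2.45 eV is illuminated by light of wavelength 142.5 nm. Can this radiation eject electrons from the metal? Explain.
Yes

For photoemission, the photon energy must exceed the work function.

Photon energy: E = hc/λ = 8.7006 eV
Work function: φ = 2.45 eV

Since E_photon (8.7006 eV) > φ (2.45 eV), photoemission WILL occur.
The threshold wavelength is λ₀ = hc/φ = 506.1 nm.
Since 142.5 nm < 506.1 nm, the light has sufficient energy.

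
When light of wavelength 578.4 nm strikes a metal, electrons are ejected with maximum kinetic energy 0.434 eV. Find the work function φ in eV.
1.71 eV

From Einstein's photoelectric equation: KE_max = hf - φ = hc/λ - φ

Rearranging for φ:
φ = hc/λ - KE_max

Calculate photon energy:
E_photon = hc/λ = 2.1436 eV

Therefore:
φ = 2.1436 - 0.434 = 1.71 eV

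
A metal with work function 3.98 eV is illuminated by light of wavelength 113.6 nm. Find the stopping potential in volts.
6.9341 V

The stopping potential V_s satisfies: eV_s = KE_max

First, find KE_max using Einstein's equation:
E_photon = hc/λ = 10.9141 eV
KE_max = E_photon - φ = 10.9141 - 3.98 = 6.9341 eV

Since eV_s = KE_max:
V_s = KE_max/e = 6.9341 V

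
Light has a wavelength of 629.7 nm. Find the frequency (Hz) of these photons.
4.7609e+14 Hz

Using the wave equation: c = fλ

Solving for frequency:
f = c/λ = (3×10⁸ m/s) / (629.7×10⁻⁹ m)
f = 4.7609e+14 Hz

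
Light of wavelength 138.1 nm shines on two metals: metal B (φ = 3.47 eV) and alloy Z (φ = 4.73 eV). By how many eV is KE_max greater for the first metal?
1.2600 eV

Using KE_max = hc/λ - φ for each metal:

Photon energy: E = hc/λ = 8.9779 eV

For metal B (φ₁ = 3.47 eV):
KE₁ = E - φ₁ = 8.9779 - 3.47 = 5.5079 eV

For alloy Z (φ₂ = 4.73 eV):
KE₂ = E - φ₂ = 8.9779 - 4.73 = 4.2479 eV

Difference:
ΔKE = KE₁ - KE₂ = 5.5079 - 4.2479 = 1.2600 eV

Note: The difference equals the difference in work functions: 4.73 - 3.47 = 1.26 eV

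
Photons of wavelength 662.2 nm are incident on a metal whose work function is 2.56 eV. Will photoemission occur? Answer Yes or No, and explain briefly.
No

For photoemission, the photon energy must exceed the work function.

Photon energy: E = hc/λ = 1.8723 eV
Work function: φ = 2.56 eV

Since E_photon (1.8723 eV) < φ (2.56 eV), photoemission will NOT occur.
The threshold wavelength is λ₀ = hc/φ = 484.3 nm.
Since 662.2 nm > 484.3 nm, the photons lack sufficient energy.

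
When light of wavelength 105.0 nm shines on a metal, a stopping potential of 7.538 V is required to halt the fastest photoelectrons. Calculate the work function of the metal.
4.27 eV

The stopping potential gives the maximum kinetic energy: KE_max = eV_s = 7.538 eV

From Einstein's photoelectric equation: KE_max = hc/λ - φ
Rearranging: φ = hc/λ - KE_max

Calculate photon energy:
E_photon = hc/λ = (6.626×10⁻³⁴ J·s)(3×10⁸ m/s) / (105.0×10⁻⁹ m) = 11.8080 eV

Therefore:
φ = 11.8080 - 7.538 = 4.27 eV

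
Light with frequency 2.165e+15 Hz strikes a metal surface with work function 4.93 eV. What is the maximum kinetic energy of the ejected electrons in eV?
4.0237 eV

Using Einstein's photoelectric equation: KE_max = hf - φ

First, calculate the photon energy:
E_photon = hf = (6.626×10⁻³⁴ J·s)(2.165e+15 Hz)
E_photon = 8.9537 eV

Then, the maximum kinetic energy:
KE_max = E_photon - φ = 8.9537 eV - 4.93 eV = 4.0237 eV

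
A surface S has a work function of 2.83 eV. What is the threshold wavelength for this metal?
438.11 nm

The threshold wavelength is when the photon energy equals the work function:
hc/λ₀ = φ

Solving for λ₀:
λ₀ = hc/φ = (6.626×10⁻³⁴ J·s)(3×10⁸ m/s) / (2.83 eV × 1.602×10⁻¹⁹ J/eV)
λ₀ = 438.11 nm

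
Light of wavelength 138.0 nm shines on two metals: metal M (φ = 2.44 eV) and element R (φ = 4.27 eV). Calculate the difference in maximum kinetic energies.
1.8300 eV

Using KE_max = hc/λ - φ for each metal:

Photon energy: E = hc/λ = 8.9844 eV

For metal M (φ₁ = 2.44 eV):
KE₁ = E - φ₁ = 8.9844 - 2.44 = 6.5444 eV

For element R (φ₂ = 4.27 eV):
KE₂ = E - φ₂ = 8.9844 - 4.27 = 4.7144 eV

Difference:
ΔKE = KE₁ - KE₂ = 6.5444 - 4.7144 = 1.8300 eV

Note: The difference equals the difference in work functions: 4.27 - 2.44 = 1.83 eV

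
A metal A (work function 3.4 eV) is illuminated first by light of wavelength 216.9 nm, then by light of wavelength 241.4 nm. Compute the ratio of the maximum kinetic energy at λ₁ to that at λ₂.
1.3342

Using Einstein's equation: KE_max = hc/λ - φ

For λ₁ = 216.9 nm:
E₁ = hc/λ₁ = 5.7162 eV
KE₁ = E₁ - φ = 5.7162 - 3.4 = 2.3162 eV

For λ₂ = 241.4 nm:
E₂ = hc/λ₂ = 5.1360 eV
KE₂ = E₂ - φ = 5.1360 - 3.4 = 1.7360 eV

Ratio: KE₁/KE₂ = 2.3162/1.7360 = 1.3342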